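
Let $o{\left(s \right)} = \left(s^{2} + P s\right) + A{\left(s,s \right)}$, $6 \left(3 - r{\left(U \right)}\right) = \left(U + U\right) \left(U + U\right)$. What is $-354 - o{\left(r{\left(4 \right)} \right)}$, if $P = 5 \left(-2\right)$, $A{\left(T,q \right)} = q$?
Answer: $- \frac{4336}{9} \approx -481.78$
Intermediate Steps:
$P = -10$
$r{\left(U \right)} = 3 - \frac{2 U^{2}}{3}$ ($r{\left(U \right)} = 3 - \frac{\left(U + U\right) \left(U + U\right)}{6} = 3 - \frac{2 U 2 U}{6} = 3 - \frac{4 U^{2}}{6} = 3 - \frac{2 U^{2}}{3}$)
$o{\left(s \right)} = s^{2} - 9 s$ ($o{\left(s \right)} = \left(s^{2} - 10 s\right) + s = s^{2} - 9 s$)
$-354 - o{\left(r{\left(4 \right)} \right)} = -354 - \left(3 - \frac{2 \cdot 4^{2}}{3}\right) \left(-9 + \left(3 - \frac{2 \cdot 4^{2}}{3}\right)\right) = -354 - \left(3 - \frac{32}{3}\right) \left(-9 + \left(3 - \frac{32}{3}\right)\right) = -354 - - \frac{23 \left(-9 - \frac{23}{3}\right)}{3} = -354 - \left(- \frac{23}{3}\right) \left(- \frac{50}{3}\right) = -354 - \frac{1150}{9} = - \frac{4336}{9}$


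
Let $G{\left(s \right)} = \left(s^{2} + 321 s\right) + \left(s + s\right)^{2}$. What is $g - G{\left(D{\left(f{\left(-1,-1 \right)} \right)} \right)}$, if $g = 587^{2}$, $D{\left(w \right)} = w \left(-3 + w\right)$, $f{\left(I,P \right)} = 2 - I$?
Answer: $344569$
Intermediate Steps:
$G{\left(s \right)} = 5 s^{2} + 321 s$ ($G{\left(s \right)} = \left(s^{2} + 321 s\right) + \left(2 s\right)^{2} = \left(s^{2} + 321 s\right) + 4 s^{2} = 5 s^{2} + 321 s$)
$g = 344569$
$g - G{\left(D{\left(f{\left(-1,-1 \right)} \right)} \right)} = 344569 - \left(2 - -1\right) \left(-3 + \left(2 - -1\right)\right) \left(321 + 5 \left(2 - -1\right) \left(-3 + \left(2 - -1\right)\right)\right) = 344569 - \left(2 + 1\right) \left(-3 + \left(2 + 1\right)\right) \left(321 + 5 \left(2 + 1\right) \left(-3 + \left(2 + 1\right)\right)\right) = 344569 - 3 \left(-3 + 3\right) \left(321 + 5 \cdot 3 \left(-3 + 3\right)\right) = 344569 - 3 \cdot 0 \left(321 + 5 \cdot 3 \cdot 0\right) = 344569 - 0 \left(321 + 5 \cdot 0\right) = 344569 - 0 \left(321 + 0\right) = 344569 - 0 \cdot 321 = 344569 - 0 = 344569 + 0 = 344569$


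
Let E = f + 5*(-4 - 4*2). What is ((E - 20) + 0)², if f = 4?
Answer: 5776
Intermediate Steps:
E = -56 (E = 4 + 5*(-4 - 4*2) = 4 + 5*(-4 - 8) = 4 + 5*(-12) = 4 - 60 = -56)
((E - 20) + 0)² = ((-56 - 20) + 0)² = (-76 + 0)² = (-76)² = 5776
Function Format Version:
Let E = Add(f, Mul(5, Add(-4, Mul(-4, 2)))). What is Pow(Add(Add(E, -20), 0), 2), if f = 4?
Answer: 5776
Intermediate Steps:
E = -56 (E = Add(4, Mul(5, Add(-4, Mul(-4, 2)))) = Add(4, Mul(5, Add(-4, -8))) = Add(4, Mul(5, -12)) = Add(4, -60) = -56)
Pow(Add(Add(E, -20), 0), 2) = Pow(Add(Add(-56, -20), 0), 2) = Pow(Add(-76, 0), 2) = Pow(-76, 2) = 5776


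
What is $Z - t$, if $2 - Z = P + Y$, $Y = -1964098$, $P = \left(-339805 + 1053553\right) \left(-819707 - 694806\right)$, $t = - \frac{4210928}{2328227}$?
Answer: $\frac{2516772849834145976}{2328227} \approx 1.081 \cdot 10^{12}$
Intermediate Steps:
$t = - \frac{4210928}{2328227}$ ($t = \left(-4210928\right) \frac{1}{2328227} = - \frac{4210928}{2328227} \approx -1.8086$)
$P = -1080980624724$ ($P = 713748 \left(-1514513\right) = -1080980624724$)
$Z = 1080982588824$ ($Z = 2 - \left(-1080980624724 - 1964098\right) = 2 - -1080982588822 = 2 + 1080982588822 = 1080982588824$)
$Z - t = 1080982588824 - - \frac{4210928}{2328227} = 1080982588824 + \frac{4210928}{2328227} = \frac{2516772849834145976}{2328227}$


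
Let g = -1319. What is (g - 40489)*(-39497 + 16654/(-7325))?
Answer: 12096399739632/7325 ≈ 1.6514e+9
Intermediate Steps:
(g - 40489)*(-39497 + 16654/(-7325)) = (-1319 - 40489)*(-39497 + 16654/(-7325)) = -41808*(-39497 + 16654*(-1/7325)) = -41808*(-39497 - 16654/7325) = -41808*(-289332179/7325) = 12096399739632/7325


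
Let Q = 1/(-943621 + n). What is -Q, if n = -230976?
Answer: 1/1174597 ≈ 8.5136e-7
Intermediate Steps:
Q = -1/1174597 (Q = 1/(-943621 - 230976) = 1/(-1174597) = -1/1174597 ≈ -8.5136e-7)
-Q = -1*(-1/1174597) = 1/1174597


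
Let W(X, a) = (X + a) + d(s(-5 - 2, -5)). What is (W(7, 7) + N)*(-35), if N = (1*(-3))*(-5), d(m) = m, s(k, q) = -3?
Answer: -910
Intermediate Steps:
N = 15 (N = -3*(-5) = 15)
W(X, a) = -3 + X + a (W(X, a) = (X + a) - 3 = -3 + X + a)
(W(7, 7) + N)*(-35) = ((-3 + 7 + 7) + 15)*(-35) = (11 + 15)*(-35) = 26*(-35) = -910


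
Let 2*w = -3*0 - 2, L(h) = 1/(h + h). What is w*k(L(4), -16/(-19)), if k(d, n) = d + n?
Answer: -147/152 ≈ -0.96710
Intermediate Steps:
L(h) = 1/(2*h)
w = -1 (w = (-3*0 - 2)/2 = (0 - 2)/2 = (½)*(-2) = -1)
w*k(L(4), -16/(-19)) = -((½)/4 - 16/(-19)) = -((½)*(¼) - 16*(-1/19)) = -(⅛ + 16/19) = -1*147/152 = -147/152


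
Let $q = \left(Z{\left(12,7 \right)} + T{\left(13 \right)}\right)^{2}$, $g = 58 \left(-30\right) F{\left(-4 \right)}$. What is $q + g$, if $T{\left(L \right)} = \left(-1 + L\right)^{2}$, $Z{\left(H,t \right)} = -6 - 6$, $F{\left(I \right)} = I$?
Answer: $24384$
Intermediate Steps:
$Z{\left(H,t \right)} = -12$
$g = 6960$ ($g = 58 \left(-30\right) \left(-4\right) = \left(-1740\right) \left(-4\right) = 6960$)
$q = 17424$ ($q = \left(-12 + \left(-1 + 13\right)^{2}\right)^{2} = \left(-12 + 12^{2}\right)^{2} = \left(-12 + 144\right)^{2} = 132^{2} = 17424$)
$q + g = 17424 + 6960 = 24384$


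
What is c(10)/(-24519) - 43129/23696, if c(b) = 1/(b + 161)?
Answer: -180829095317/99351380304 ≈ -1.8201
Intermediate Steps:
c(b) = 1/(161 + b)
c(10)/(-24519) - 43129/23696 = 1/((161 + 10)*(-24519)) - 43129/23696 = -1/24519/171 - 43129*1/23696 = (1/171)*(-1/24519) - 43129/23696 = -1/4192749 - 43129/23696 = -180829095317/99351380304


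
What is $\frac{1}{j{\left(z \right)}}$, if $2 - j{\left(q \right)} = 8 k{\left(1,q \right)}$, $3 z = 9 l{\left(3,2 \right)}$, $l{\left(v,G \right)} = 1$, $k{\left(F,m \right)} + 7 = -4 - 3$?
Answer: $\frac{1}{114} \approx 0.0087719$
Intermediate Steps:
$k{\left(F,m \right)} = -14$ ($k{\left(F,m \right)} = -7 - 7 = -14$)
$z = 3$ ($z = \frac{9 \cdot 1}{3} = \frac{1}{3} \cdot 9 = 3$)
$j{\left(q \right)} = 114$ ($j{\left(q \right)} = 2 - 8 \left(-14\right) = 2 - -112 = 2 + 112 = 114$)
$\frac{1}{j{\left(z \right)}} = \frac{1}{114}$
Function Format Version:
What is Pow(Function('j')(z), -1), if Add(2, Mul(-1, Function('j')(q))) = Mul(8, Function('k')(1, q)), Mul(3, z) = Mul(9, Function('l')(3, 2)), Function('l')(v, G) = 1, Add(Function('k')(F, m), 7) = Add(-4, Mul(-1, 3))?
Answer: Rational(1, 114) ≈ 0.0087719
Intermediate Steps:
Function('k')(F, m) = -14 (Function('k')(F, m) = Add(-7, Add(-4, Mul(-1, 3))) = Add(-7, Add(-4, -3)) = Add(-7, -7) = -14)
z = 3 (z = Mul(Rational(1, 3), Mul(9, 1)) = Mul(Rational(1, 3), 9) = 3)
Function('j')(q) = 114 (Function('j')(q) = Add(2, Mul(-1, Mul(8, -14))) = Add(2, Mul(-1, -112)) = Add(2, 112) = 114)
Pow(Function('j')(z), -1) = Pow(114, -1) = Rational(1, 114)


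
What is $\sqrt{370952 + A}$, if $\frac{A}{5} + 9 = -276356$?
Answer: $i \sqrt{1010873} \approx 1005.4 i$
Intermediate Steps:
$A = -1381825$ ($A = -45 + 5 \left(-276356\right) = -45 - 1381780 = -1381825$)
$\sqrt{370952 + A} = \sqrt{370952 - 1381825} = \sqrt{-1010873} = i \sqrt{1010873}$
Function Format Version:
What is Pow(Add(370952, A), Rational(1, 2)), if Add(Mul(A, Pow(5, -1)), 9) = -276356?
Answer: Mul(I, Pow(1010873, Rational(1, 2))) ≈ Mul(1005.4, I)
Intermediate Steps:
A = -1381825 (A = Add(-45, Mul(5, -276356)) = Add(-45, -1381780) = -1381825)
Pow(Add(370952, A), Rational(1, 2)) = Pow(Add(370952, -1381825), Rational(1, 2)) = Pow(-1010873, Rational(1, 2)) = Mul(I, Pow(1010873, Rational(1, 2)))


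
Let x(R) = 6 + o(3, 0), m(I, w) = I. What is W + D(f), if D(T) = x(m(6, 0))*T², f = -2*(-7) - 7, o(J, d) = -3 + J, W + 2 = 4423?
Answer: 4715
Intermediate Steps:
W = 4421 (W = -2 + 4423 = 4421)
x(R) = 6 (x(R) = 6 + (-3 + 3) = 6 + 0 = 6)
f = 7 (f = 14 - 7 = 7)
D(T) = 6*T²
W + D(f) = 4421 + 6*7² = 4421 + 6*49 = 4421 + 294 = 4715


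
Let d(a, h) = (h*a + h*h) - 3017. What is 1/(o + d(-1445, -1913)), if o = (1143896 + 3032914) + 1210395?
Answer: 1/11808042 ≈ 8.4688e-8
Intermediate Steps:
d(a, h) = -3017 + h² + a*h (d(a, h) = (a*h + h²) - 3017 = (h² + a*h) - 3017 = -3017 + h² + a*h)
o = 5387205 (o = 4176810 + 1210395 = 5387205)
1/(o + d(-1445, -1913)) = 1/(5387205 + (-3017 + (-1913)² - 1445*(-1913))) = 1/(5387205 + (-3017 + 3659569 + 2764285)) = 1/(5387205 + 6420837) = 1/11808042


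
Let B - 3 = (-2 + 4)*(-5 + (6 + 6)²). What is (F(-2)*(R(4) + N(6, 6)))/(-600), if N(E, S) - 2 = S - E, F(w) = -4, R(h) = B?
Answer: 283/150 ≈ 1.8867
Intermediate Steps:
B = 281 (B = 3 + (-2 + 4)*(-5 + (6 + 6)²) = 3 + 2*(-5 + 12²) = 3 + 2*(-5 + 144) = 3 + 2*139 = 3 + 278 = 281)
R(h) = 281
N(E, S) = 2 + S - E (N(E, S) = 2 + (S - E) = 2 + S - E)
(F(-2)*(R(4) + N(6, 6)))/(-600) = -4*(281 + (2 + 6 - 1*6))/(-600) = -4*(281 + (2 + 6 - 6))*(-1/600) = -4*(281 + 2)*(-1/600) = -4*283*(-1/600) = -1132*(-1/600) = 283/150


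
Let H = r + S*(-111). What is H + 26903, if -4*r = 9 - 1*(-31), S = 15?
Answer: 25228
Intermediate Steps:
r = -10 (r = -(9 - 1*(-31))/4 = -(9 + 31)/4 = -¼*40 = -10)
H = -1675 (H = -10 + 15*(-111) = -10 - 1665 = -1675)
H + 26903 = -1675 + 26903 = 25228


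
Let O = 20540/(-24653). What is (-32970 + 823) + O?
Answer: -792540531/24653 ≈ -32148.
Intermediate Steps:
O = -20540/24653 (O = 20540*(-1/24653) = -20540/24653 ≈ -0.83316)
(-32970 + 823) + O = (-32970 + 823) - 20540/24653 = -32147 - 20540/24653 = -792540531/24653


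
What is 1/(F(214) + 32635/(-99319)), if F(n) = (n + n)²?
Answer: 99319/18193619061 ≈ 5.4590e-6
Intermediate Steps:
F(n) = 4*n² (F(n) = (2*n)² = 4*n²)
1/(F(214) + 32635/(-99319)) = 1/(4*214² + 32635/(-99319)) = 1/(4*45796 + 32635*(-1/99319)) = 1/(183184 - 32635/99319) = 1/(18193619061/99319) = 99319/18193619061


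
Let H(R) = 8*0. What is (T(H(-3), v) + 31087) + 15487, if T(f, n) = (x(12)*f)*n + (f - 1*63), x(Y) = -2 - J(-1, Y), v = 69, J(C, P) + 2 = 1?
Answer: 46511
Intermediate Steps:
J(C, P) = -1 (J(C, P) = -2 + 1 = -1)
H(R) = 0
x(Y) = -1 (x(Y) = -2 - 1*(-1) = -2 + 1 = -1)
T(f, n) = -63 + f - f*n (T(f, n) = (-f)*n + (f - 1*63) = -f*n + (f - 63) = -f*n + (-63 + f) = -63 + f - f*n)
(T(H(-3), v) + 31087) + 15487 = ((-63 + 0 - 1*0*69) + 31087) + 15487 = ((-63 + 0 + 0) + 31087) + 15487 = (-63 + 31087) + 15487 = 31024 + 15487 = 46511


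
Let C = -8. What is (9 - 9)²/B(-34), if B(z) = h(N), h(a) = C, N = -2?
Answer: 0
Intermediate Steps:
h(a) = -8
B(z) = -8
(9 - 9)²/B(-34) = (9 - 9)²/(-8) = 0²*(-⅛) = 0*(-⅛) = 0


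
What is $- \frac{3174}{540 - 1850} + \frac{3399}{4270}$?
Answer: $\frac{1800567}{559370} \approx 3.2189$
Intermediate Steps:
$- \frac{3174}{540 - 1850} + \frac{3399}{4270} = - \frac{3174}{540 - 1850} + 3399 \cdot \frac{1}{4270} = - \frac{3174}{-1310} + \frac{3399}{4270} = \left(-3174\right) \left(- \frac{1}{1310}\right) + \frac{3399}{4270} = \frac{1587}{655} + \frac{3399}{4270} = \frac{1800567}{559370}$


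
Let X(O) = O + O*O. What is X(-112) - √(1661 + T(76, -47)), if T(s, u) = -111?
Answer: 12432 - 5*√62 ≈ 12393.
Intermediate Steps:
X(O) = O + O²
X(-112) - √(1661 + T(76, -47)) = -112*(1 - 112) - √(1661 - 111) = -112*(-111) - √1550 = 12432 - 5*√62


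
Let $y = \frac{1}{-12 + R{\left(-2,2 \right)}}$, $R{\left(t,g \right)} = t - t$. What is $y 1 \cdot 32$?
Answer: $- \frac{8}{3} \approx -2.6667$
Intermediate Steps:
$R{\left(t,g \right)} = 0$
$y = - \frac{1}{12}$ ($y = \frac{1}{-12 + 0} = \frac{1}{-12} = - \frac{1}{12} \approx -0.083333$)
$y 1 \cdot 32 = \left(- \frac{1}{12}\right) 1 \cdot 32 = \left(- \frac{1}{12}\right) 32 = - \frac{8}{3}$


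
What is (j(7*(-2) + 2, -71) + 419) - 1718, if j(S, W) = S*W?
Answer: -447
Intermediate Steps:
(j(7*(-2) + 2, -71) + 419) - 1718 = ((7*(-2) + 2)*(-71) + 419) - 1718 = ((-14 + 2)*(-71) + 419) - 1718 = (-12*(-71) + 419) - 1718 = (852 + 419) - 1718 = 1271 - 1718 = -447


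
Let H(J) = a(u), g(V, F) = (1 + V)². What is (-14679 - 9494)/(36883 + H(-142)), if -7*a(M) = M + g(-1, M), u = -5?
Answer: -169211/258186 ≈ -0.65538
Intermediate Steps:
a(M) = -M/7 (a(M) = -(M + (1 - 1)²)/7 = -(M + 0²)/7 = -(M + 0)/7 = -M/7)
H(J) = 5/7 (H(J) = -⅐*(-5) = 5/7)
(-14679 - 9494)/(36883 + H(-142)) = (-14679 - 9494)/(36883 + 5/7) = -24173/258186/7 = -24173*7/258186 = -169211/258186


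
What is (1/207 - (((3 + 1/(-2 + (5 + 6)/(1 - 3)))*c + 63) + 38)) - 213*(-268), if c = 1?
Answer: 58974443/1035 ≈ 56980.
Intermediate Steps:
(1/207 - (((3 + 1/(-2 + (5 + 6)/(1 - 3)))*c + 63) + 38)) - 213*(-268) = (1/207 - (((3 + 1/(-2 + (5 + 6)/(1 - 3)))*1 + 63) + 38)) - 213*(-268) = (1/207 - (((3 + 1/(-2 + 11/(-2)))*1 + 63) + 38)) + 57084 = (1/207 - (((3 + 1/(-2 + 11*(-½)))*1 + 63) + 38)) + 57084 = (1/207 - (((3 + 1/(-2 - 11/2))*1 + 63) + 38)) + 57084 = (1/207 - (((3 + 1/(-15/2))*1 + 63) + 38)) + 57084 = (1/207 - (((3 - 2/15)*1 + 63) + 38)) + 57084 = (1/207 - (((43/15)*1 + 63) + 38)) + 57084 = (1/207 - ((43/15 + 63) + 38)) + 57084 = (1/207 - (988/15 + 38)) + 57084 = (1/207 - 1*1558/15) + 57084 = (1/207 - 1558/15) + 57084 = -107497/1035 + 57084 = 58974443/1035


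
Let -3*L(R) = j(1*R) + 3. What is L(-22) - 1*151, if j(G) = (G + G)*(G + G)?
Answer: -2392/3 ≈ -797.33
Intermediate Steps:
j(G) = 4*G² (j(G) = (2*G)*(2*G) = 4*G²)
L(R) = -1 - 4*R²/3 (L(R) = -(4*(1*R)² + 3)/3 = -(4*R² + 3)/3 = -(3 + 4*R²)/3 = -1 - 4*R²/3)
L(-22) - 1*151 = (-1 - 4/3*(-22)²) - 1*151 = (-1 - 4/3*484) - 151 = (-1 - 1936/3) - 151 = -1939/3 - 151 = -2392/3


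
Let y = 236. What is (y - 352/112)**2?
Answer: 2656900/49 ≈ 54222.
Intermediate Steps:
(y - 352/112)**2 = (236 - 352/112)**2 = (236 - 352*1/112)**2 = (236 - 22/7)**2 = (1630/7)**2 = 2656900/49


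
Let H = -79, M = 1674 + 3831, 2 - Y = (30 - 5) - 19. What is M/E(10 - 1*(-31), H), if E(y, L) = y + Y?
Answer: 5505/37 ≈ 148.78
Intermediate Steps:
Y = -4 (Y = 2 - ((30 - 5) - 19) = 2 - (25 - 19) = 2 - 1*6 = 2 - 6 = -4)
M = 5505
E(y, L) = -4 + y (E(y, L) = y - 4 = -4 + y)
M/E(10 - 1*(-31), H) = 5505/(-4 + (10 - 1*(-31))) = 5505/(-4 + (10 + 31)) = 5505/(-4 + 41) = 5505/37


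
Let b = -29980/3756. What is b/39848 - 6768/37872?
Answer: -1760582969/9840742536 ≈ -0.17891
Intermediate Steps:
b = -7495/939 (b = -29980*1/3756 = -7495/939 ≈ -7.9819)
b/39848 - 6768/37872 = -7495/939/39848 - 6768/37872 = -7495/939*1/39848 - 6768*1/37872 = -7495/37417272 - 47/263 = -1760582969/9840742536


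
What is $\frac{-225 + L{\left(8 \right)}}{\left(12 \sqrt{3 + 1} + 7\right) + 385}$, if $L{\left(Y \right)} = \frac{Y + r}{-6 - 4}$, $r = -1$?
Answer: $- \frac{2257}{4160} \approx -0.54255$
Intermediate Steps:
$L{\left(Y \right)} = \frac{1}{10} - \frac{Y}{10}$ ($L{\left(Y \right)} = \frac{Y - 1}{-6 - 4} = \frac{-1 + Y}{-6 + \left(-5 + 1\right)} = \frac{-1 + Y}{-6 - 4} = \frac{-1 + Y}{-10} = \left(-1 + Y\right) \left(- \frac{1}{10}\right) = \frac{1}{10} - \frac{Y}{10}$)
$\frac{-225 + L{\left(8 \right)}}{\left(12 \sqrt{3 + 1} + 7\right) + 385} = \frac{-225 + \left(\frac{1}{10} - \frac{4}{5}\right)}{\left(12 \sqrt{3 + 1} + 7\right) + 385} = \frac{-225 + \left(\frac{1}{10} - \frac{4}{5}\right)}{\left(12 \sqrt{4} + 7\right) + 385} = \frac{-225 - \frac{7}{10}}{\left(12 \cdot 2 + 7\right) + 385} = - \frac{2257}{10 \left(\left(24 + 7\right) + 385\right)} = - \frac{2257}{10 \left(31 + 385\right)} = - \frac{2257}{10 \cdot 416} = \left(- \frac{2257}{10}\right) \frac{1}{416} = - \frac{2257}{4160}$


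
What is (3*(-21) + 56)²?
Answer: 49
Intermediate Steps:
(3*(-21) + 56)² = (-63 + 56)² = (-7)² = 49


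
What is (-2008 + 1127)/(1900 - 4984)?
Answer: 881/3084 ≈ 0.28567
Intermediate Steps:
(-2008 + 1127)/(1900 - 4984) = -881/(-3084) = -881*(-1/3084) = 881/3084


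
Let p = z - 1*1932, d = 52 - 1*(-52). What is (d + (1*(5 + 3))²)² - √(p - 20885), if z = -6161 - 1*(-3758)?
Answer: 28224 - 2*I*√6305 ≈ 28224.0 - 158.81*I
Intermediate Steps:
z = -2403 (z = -6161 + 3758 = -2403)
d = 104 (d = 52 + 52 = 104)
p = -4335 (p = -2403 - 1*1932 = -2403 - 1932 = -4335)
(d + (1*(5 + 3))²)² - √(p - 20885) = (104 + (1*(5 + 3))²)² - √(-4335 - 20885) = (104 + (1*8)²)² - √(-25220) = (104 + 8²)² - 2*I*√6305 = (104 + 64)² - 2*I*√6305 = 168² - 2*I*√6305 = 28224 - 2*I*√6305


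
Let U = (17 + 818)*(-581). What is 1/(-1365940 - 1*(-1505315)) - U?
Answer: 67615690626/139375 ≈ 4.8514e+5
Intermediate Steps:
U = -485135 (U = 835*(-581) = -485135)
1/(-1365940 - 1*(-1505315)) - U = 1/(-1365940 - 1*(-1505315)) - 1*(-485135) = 1/(-1365940 + 1505315) + 485135 = 1/139375 + 485135 = 67615690626/139375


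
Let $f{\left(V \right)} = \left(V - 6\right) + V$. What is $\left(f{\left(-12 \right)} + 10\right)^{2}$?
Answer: $400$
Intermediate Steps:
$f{\left(V \right)} = -6 + 2 V$ ($f{\left(V \right)} = \left(V - 6\right) + V = \left(-6 + V\right) + V = -6 + 2 V$)
$\left(f{\left(-12 \right)} + 10\right)^{2} = \left(\left(-6 + 2 \left(-12\right)\right) + 10\right)^{2} = \left(\left(-6 - 24\right) + 10\right)^{2} = \left(-30 + 10\right)^{2} = \left(-20\right)^{2} = 400$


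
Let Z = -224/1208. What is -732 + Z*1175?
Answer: -143432/151 ≈ -949.88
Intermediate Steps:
Z = -28/151 (Z = -224*1/1208 = -28/151 ≈ -0.18543)
-732 + Z*1175 = -732 - 28/151*1175 = -732 - 32900/151 = -143432/151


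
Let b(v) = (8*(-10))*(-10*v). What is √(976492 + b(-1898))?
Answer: 6*I*√15053 ≈ 736.14*I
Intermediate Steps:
b(v) = 800*v (b(v) = -(-800)*v = 800*v)
√(976492 + b(-1898)) = √(976492 + 800*(-1898)) = √(976492 - 1518400) = √(-541908) = 6*I*√15053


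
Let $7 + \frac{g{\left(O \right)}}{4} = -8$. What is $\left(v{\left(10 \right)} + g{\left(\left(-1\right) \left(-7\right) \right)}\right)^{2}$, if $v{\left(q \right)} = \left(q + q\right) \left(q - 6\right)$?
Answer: $400$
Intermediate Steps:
$g{\left(O \right)} = -60$ ($g{\left(O \right)} = -28 + 4 \left(-8\right) = -28 - 32 = -60$)
$v{\left(q \right)} = 2 q \left(-6 + q\right)$
$\left(v{\left(10 \right)} + g{\left(\left(-1\right) \left(-7\right) \right)}\right)^{2} = \left(2 \cdot 10 \left(-6 + 10\right) - 60\right)^{2} = \left(2 \cdot 10 \cdot 4 - 60\right)^{2} = \left(80 - 60\right)^{2} = 20^{2} = 400$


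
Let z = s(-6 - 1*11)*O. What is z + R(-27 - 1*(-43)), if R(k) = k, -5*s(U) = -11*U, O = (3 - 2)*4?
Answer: -668/5 ≈ -133.60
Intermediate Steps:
O = 4 (O = 1*4 = 4)
s(U) = 11*U/5 (s(U) = -(-11)*U/5 = 11*U/5)
z = -748/5 (z = (11*(-6 - 1*11)/5)*4 = (11*(-6 - 11)/5)*4 = ((11/5)*(-17))*4 = -187/5*4 = -748/5 ≈ -149.60)
z + R(-27 - 1*(-43)) = -748/5 + (-27 - 1*(-43)) = -748/5 + (-27 + 43) = -748/5 + 16 = -668/5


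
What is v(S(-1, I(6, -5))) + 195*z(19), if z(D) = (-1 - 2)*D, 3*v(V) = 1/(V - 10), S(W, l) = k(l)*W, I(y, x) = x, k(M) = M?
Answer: -166726/15 ≈ -11115.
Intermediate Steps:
S(W, l) = W*l (S(W, l) = l*W = W*l)
v(V) = 1/(3*(-10 + V)) (v(V) = 1/(3*(V - 10)) = 1/(3*(-10 + V)))
z(D) = -3*D
v(S(-1, I(6, -5))) + 195*z(19) = 1/(3*(-10 - 1*(-5))) + 195*(-3*19) = 1/(3*(-10 + 5)) + 195*(-57) = (1/3)/(-5) - 11115 = (1/3)*(-1/5) - 11115 = -1/15 - 11115 = -166726/15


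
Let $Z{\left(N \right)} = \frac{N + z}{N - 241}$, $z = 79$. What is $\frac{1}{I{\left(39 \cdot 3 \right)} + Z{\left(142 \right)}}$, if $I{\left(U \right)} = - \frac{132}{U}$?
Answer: $- \frac{1287}{4325} \approx -0.29757$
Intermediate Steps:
$Z{\left(N \right)} = \frac{79 + N}{-241 + N}$ ($Z{\left(N \right)} = \frac{N + 79}{N - 241} = \frac{79 + N}{-241 + N}$)
$\frac{1}{I{\left(39 \cdot 3 \right)} + Z{\left(142 \right)}} = \frac{1}{- \frac{132}{39 \cdot 3} + \frac{79 + 142}{-241 + 142}} = \frac{1}{- \frac{132}{117} + \frac{1}{-99} \cdot 221} = \frac{1}{\left(-132\right) \frac{1}{117} - \frac{221}{99}} = \frac{1}{- \frac{44}{39} - \frac{221}{99}} = \frac{1}{- \frac{4325}{1287}} = - \frac{1287}{4325}$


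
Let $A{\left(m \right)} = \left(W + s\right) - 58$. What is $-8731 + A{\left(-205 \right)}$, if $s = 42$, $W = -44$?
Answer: $-8791$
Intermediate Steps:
$A{\left(m \right)} = -60$ ($A{\left(m \right)} = \left(-44 + 42\right) - 58 = -2 - 58 = -60$)
$-8731 + A{\left(-205 \right)} = -8731 - 60 = -8791$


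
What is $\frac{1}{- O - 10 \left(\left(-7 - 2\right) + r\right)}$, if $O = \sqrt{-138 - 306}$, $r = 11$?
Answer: $\frac{i}{2 \left(\sqrt{111} - 10 i\right)} \approx -0.023697 + 0.024966 i$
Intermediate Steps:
$O = 2 i \sqrt{111}$ ($O = \sqrt{-444} = 2 i \sqrt{111} \approx 21.071 i$)
$\frac{1}{- O - 10 \left(\left(-7 - 2\right) + r\right)} = \frac{1}{- 2 i \sqrt{111} - 10 \left(\left(-7 - 2\right) + 11\right)} = \frac{1}{- 2 i \sqrt{111} - 10 \left(-9 + 11\right)} = \frac{1}{- 2 i \sqrt{111} - 20} = \frac{1}{-20 - 2 i \sqrt{111}}$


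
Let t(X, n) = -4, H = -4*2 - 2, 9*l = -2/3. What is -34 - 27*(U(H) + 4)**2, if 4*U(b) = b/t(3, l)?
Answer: -39139/64 ≈ -611.55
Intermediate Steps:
l = -2/27 (l = (-2/3)/9 = (-2*1/3)/9 = (1/9)*(-2/3) = -2/27 ≈ -0.074074)
H = -10 (H = -8 - 2 = -10)
U(b) = -b/16 (U(b) = (b/(-4))/4 = (b*(-1/4))/4 = (-b/4)/4 = -b/16)
-34 - 27*(U(H) + 4)**2 = -34 - 27*(-1/16*(-10) + 4)**2 = -34 - 27*(5/8 + 4)**2 = -34 - 27*(37/8)**2 = -34 - 27*1369/64 = -34 - 36963/64 = -39139/64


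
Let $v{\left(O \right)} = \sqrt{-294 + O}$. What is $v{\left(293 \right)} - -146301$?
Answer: $146301 + i \approx 1.463 \cdot 10^{5} + 1.0 i$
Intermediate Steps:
$v{\left(293 \right)} - -146301 = \sqrt{-294 + 293} - -146301 = \sqrt{-1} + 146301 = i + 146301 = 146301 + i$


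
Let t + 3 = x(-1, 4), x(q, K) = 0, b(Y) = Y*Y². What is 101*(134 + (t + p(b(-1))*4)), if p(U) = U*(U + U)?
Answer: 14039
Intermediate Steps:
b(Y) = Y³
t = -3 (t = -3 + 0 = -3)
p(U) = 2*U² (p(U) = U*(2*U) = 2*U²)
101*(134 + (t + p(b(-1))*4)) = 101*(134 + (-3 + (2*((-1)³)²)*4)) = 101*(134 + (-3 + (2*(-1)²)*4)) = 101*(134 + (-3 + (2*1)*4)) = 101*(134 + (-3 + 2*4)) = 101*(134 + (-3 + 8)) = 101*(134 + 5) = 101*139 = 14039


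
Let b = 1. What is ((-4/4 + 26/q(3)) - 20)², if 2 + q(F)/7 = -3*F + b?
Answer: 559504/1225 ≈ 456.74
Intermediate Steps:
q(F) = -7 - 21*F (q(F) = -14 + 7*(-3*F + 1) = -14 + 7*(1 - 3*F) = -14 + (7 - 21*F) = -7 - 21*F)
((-4/4 + 26/q(3)) - 20)² = ((-4/4 + 26/(-7 - 21*3)) - 20)² = ((-4*¼ + 26/(-7 - 63)) - 20)² = ((-1 + 26/(-70)) - 20)² = ((-1 + 26*(-1/70)) - 20)² = ((-1 - 13/35) - 20)² = (-48/35 - 20)² = (-748/35)² = 559504/1225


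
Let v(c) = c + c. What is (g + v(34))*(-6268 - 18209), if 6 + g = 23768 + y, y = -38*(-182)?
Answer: -752569842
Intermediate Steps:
y = 6916
v(c) = 2*c
g = 30678 (g = -6 + (23768 + 6916) = -6 + 30684 = 30678)
(g + v(34))*(-6268 - 18209) = (30678 + 2*34)*(-6268 - 18209) = (30678 + 68)*(-24477) = 30746*(-24477) = -752569842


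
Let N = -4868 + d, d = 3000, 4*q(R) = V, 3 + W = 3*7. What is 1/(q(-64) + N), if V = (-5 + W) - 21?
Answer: -1/1870 ≈ -0.00053476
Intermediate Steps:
W = 18 (W = -3 + 3*7 = -3 + 21 = 18)
V = -8 (V = (-5 + 18) - 21 = 13 - 21 = -8)
q(R) = -2 (q(R) = (1/4)*(-8) = -2)
N = -1868 (N = -4868 + 3000 = -1868)
1/(q(-64) + N) = 1/(-2 - 1868) = 1/(-1870) = -1/1870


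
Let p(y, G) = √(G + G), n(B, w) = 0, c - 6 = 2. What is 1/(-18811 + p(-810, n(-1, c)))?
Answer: -1/18811 ≈ -5.3160e-5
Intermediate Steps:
c = 8 (c = 6 + 2 = 8)
p(y, G) = √2*√G (p(y, G) = √(2*G) = √2*√G)
1/(-18811 + p(-810, n(-1, c))) = 1/(-18811 + √2*√0) = 1/(-18811 + √2*0) = 1/(-18811 + 0) = 1/(-18811) = -1/18811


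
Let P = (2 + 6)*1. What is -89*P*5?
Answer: -3560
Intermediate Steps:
P = 8 (P = 8*1 = 8)
-89*P*5 = -89*8*5 = -712*5 = -3560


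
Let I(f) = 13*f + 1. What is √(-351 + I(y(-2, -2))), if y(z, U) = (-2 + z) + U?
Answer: 2*I*√107 ≈ 20.688*I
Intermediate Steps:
y(z, U) = -2 + U + z
I(f) = 1 + 13*f
√(-351 + I(y(-2, -2))) = √(-351 + (1 + 13*(-2 - 2 - 2))) = √(-351 + (1 + 13*(-6))) = √(-351 + (1 - 78)) = √(-351 - 77) = √(-428) = 2*I*√107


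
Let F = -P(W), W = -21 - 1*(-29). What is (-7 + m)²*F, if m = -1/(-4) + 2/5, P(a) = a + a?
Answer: -16129/25 ≈ -645.16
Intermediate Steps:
W = 8 (W = -21 + 29 = 8)
P(a) = 2*a
m = 13/20 (m = -1*(-¼) + 2*(⅕) = ¼ + ⅖ = 13/20 ≈ 0.65000)
F = -16 (F = -2*8 = -1*16 = -16)
(-7 + m)²*F = (-7 + 13/20)²*(-16) = (-127/20)²*(-16) = (16129/400)*(-16) = -16129/25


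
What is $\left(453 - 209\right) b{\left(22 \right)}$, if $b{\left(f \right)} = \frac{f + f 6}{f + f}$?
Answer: $854$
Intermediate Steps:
$b{\left(f \right)} = \frac{7}{2}$ ($b{\left(f \right)} = \frac{f + 6 f}{2 f} = 7 f \frac{1}{2 f} = \frac{7}{2}$)
$\left(453 - 209\right) b{\left(22 \right)} = \left(453 - 209\right) \frac{7}{2} = 244 \cdot \frac{7}{2} = 854$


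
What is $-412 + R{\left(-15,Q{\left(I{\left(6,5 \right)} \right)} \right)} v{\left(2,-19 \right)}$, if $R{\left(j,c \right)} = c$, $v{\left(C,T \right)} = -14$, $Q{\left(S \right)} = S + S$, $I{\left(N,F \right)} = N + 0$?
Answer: $-580$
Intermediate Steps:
$I{\left(N,F \right)} = N$
$Q{\left(S \right)} = 2 S$
$-412 + R{\left(-15,Q{\left(I{\left(6,5 \right)} \right)} \right)} v{\left(2,-19 \right)} = -412 + 2 \cdot 6 \left(-14\right) = -412 + 12 \left(-14\right) = -412 - 168 = -580$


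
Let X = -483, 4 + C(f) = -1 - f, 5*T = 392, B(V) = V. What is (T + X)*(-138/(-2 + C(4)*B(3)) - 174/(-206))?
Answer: -33858951/14935 ≈ -2267.1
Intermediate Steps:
T = 392/5 (T = (⅕)*392 = 392/5 ≈ 78.400)
C(f) = -5 - f (C(f) = -4 + (-1 - f) = -5 - f)
(T + X)*(-138/(-2 + C(4)*B(3)) - 174/(-206)) = (392/5 - 483)*(-138/(-2 + (-5 - 1*4)*3) - 174/(-206)) = -2023*(-138/(-2 + (-5 - 4)*3) - 174*(-1/206))/5 = -2023*(-138/(-2 - 9*3) + 87/103)/5 = -2023*(-138/(-2 - 27) + 87/103)/5 = -2023*(-138/(-29) + 87/103)/5 = -2023*(-138*(-1/29) + 87/103)/5 = -2023*(138/29 + 87/103)/5 = -2023/5*16737/2987 = -33858951/14935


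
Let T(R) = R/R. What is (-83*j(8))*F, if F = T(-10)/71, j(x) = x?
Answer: -664/71 ≈ -9.3521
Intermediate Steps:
T(R) = 1
F = 1/71 ≈ 0.014085
(-83*j(8))*F = -83*8*(1/71) = -664*1/71 = -664/71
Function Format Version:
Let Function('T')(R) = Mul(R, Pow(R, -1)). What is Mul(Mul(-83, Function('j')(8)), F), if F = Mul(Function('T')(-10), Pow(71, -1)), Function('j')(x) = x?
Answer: Rational(-664, 71) ≈ -9.3521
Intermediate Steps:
Function('T')(R) = 1
F = Rational(1, 71) (F = Mul(1, Pow(71, -1)) = Mul(1, Rational(1, 71)) = Rational(1, 71) ≈ 0.014085)
Mul(Mul(-83, Function('j')(8)), F) = Mul(Mul(-83, 8), Rational(1, 71)) = Mul(-664, Rational(1, 71)) = Rational(-664, 71)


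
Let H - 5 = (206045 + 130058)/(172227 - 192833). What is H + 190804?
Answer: 3931474151/20606 ≈ 1.9079e+5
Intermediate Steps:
H = -233073/20606 (H = 5 + (206045 + 130058)/(172227 - 192833) = 5 + 336103/(-20606) = 5 + 336103*(-1/20606) = 5 - 336103/20606 = -233073/20606 ≈ -11.311)
H + 190804 = -233073/20606 + 190804 = 3931474151/20606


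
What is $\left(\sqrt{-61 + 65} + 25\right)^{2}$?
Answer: $729$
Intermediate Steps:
$\left(\sqrt{-61 + 65} + 25\right)^{2} = \left(\sqrt{4} + 25\right)^{2} = \left(2 + 25\right)^{2} = 27^{2} = 729$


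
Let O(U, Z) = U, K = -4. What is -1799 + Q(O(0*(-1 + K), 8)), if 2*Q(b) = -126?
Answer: -1862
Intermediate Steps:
Q(b) = -63 (Q(b) = (1/2)*(-126) = -63)
-1799 + Q(O(0*(-1 + K), 8)) = -1799 - 63 = -1862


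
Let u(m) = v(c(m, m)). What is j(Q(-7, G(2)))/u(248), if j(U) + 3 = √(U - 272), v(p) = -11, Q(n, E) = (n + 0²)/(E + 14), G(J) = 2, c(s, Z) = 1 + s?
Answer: 3/11 - I*√4359/44 ≈ 0.27273 - 1.5005*I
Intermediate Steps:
Q(n, E) = n/(14 + E) (Q(n, E) = (n + 0)/(14 + E) = n/(14 + E))
u(m) = -11
j(U) = -3 + √(-272 + U) (j(U) = -3 + √(U - 272) = -3 + √(-272 + U))
j(Q(-7, G(2)))/u(248) = (-3 + √(-272 - 7/(14 + 2)))/(-11) = (-3 + √(-272 - 7/16))*(-1/11) = (-3 + √(-4359/16))*(-1/11) = (-3 + I*√4359/4)*(-1/11) = 3/11 - I*√4359/44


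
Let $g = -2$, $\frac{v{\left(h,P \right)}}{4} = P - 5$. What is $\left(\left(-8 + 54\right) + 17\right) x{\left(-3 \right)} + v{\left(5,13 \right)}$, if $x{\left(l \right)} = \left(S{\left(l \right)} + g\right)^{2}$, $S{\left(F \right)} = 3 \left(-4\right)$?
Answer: $12380$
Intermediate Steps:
$S{\left(F \right)} = -12$
$v{\left(h,P \right)} = -20 + 4 P$ ($v{\left(h,P \right)} = 4 \left(P - 5\right) = 4 \left(-5 + P\right) = -20 + 4 P$)
$x{\left(l \right)} = 196$ ($x{\left(l \right)} = \left(-12 - 2\right)^{2} = \left(-14\right)^{2} = 196$)
$\left(\left(-8 + 54\right) + 17\right) x{\left(-3 \right)} + v{\left(5,13 \right)} = \left(\left(-8 + 54\right) + 17\right) 196 + \left(-20 + 4 \cdot 13\right) = \left(46 + 17\right) 196 + \left(-20 + 52\right) = 63 \cdot 196 + 32 = 12348 + 32 = 12380$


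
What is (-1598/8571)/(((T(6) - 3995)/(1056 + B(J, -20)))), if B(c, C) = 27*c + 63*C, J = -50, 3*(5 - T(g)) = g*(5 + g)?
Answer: -12173/168563 ≈ -0.072216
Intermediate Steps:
T(g) = 5 - g*(5 + g)/3
(-1598/8571)/(((T(6) - 3995)/(1056 + B(J, -20)))) = (-1598/8571)/((((5 - 5/3*6 - ⅓*6²) - 3995)/(1056 + (27*(-50) + 63*(-20))))) = (-1598*1/8571)/((((5 - 10 - ⅓*36) - 3995)/(1056 + (-1350 - 1260)))) = -1598*(1056 - 2610)/((5 - 10 - 12) - 3995)/8571 = -1598*(-1554/(-17 - 3995))/8571 = -1598/(8571*((-4012*(-1/1554)))) = -1598/(8571*2006/777) = -1598/8571*777/2006 = -12173/168563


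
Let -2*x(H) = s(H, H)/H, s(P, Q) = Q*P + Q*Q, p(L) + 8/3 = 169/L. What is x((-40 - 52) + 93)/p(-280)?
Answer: 840/2747 ≈ 0.30579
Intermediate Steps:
p(L) = -8/3 + 169/L
s(P, Q) = Q² + P*Q (s(P, Q) = P*Q + Q² = Q² + P*Q)
x(H) = -H (x(H) = -H*(H + H)/(2*H) = -H*(2*H)/(2*H) = -2*H²/(2*H) = -H)
x((-40 - 52) + 93)/p(-280) = (-((-40 - 52) + 93))/(-8/3 + 169/(-280)) = (-(-92 + 93))/(-8/3 + 169*(-1/280)) = (-1*1)/(-8/3 - 169/280) = -1/(-2747/840) = -1*(-840/2747) = 840/2747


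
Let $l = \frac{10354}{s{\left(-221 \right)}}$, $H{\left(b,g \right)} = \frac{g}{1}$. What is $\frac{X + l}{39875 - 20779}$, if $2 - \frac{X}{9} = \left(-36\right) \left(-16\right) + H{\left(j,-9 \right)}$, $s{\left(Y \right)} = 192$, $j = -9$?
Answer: $- \frac{482983}{1833216} \approx -0.26346$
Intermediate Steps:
$H{\left(b,g \right)} = g$ ($H{\left(b,g \right)} = g 1 = g$)
$l = \frac{5177}{96}$ ($l = \frac{10354}{192} = 10354 \cdot \frac{1}{192} = \frac{5177}{96} \approx 53.927$)
$X = -5085$ ($X = 18 - 9 \left(\left(-36\right) \left(-16\right) - 9\right) = 18 - 9 \left(576 - 9\right) = 18 - 5103 = -5085$)
$\frac{X + l}{39875 - 20779} = \frac{-5085 + \frac{5177}{96}}{39875 - 20779} = - \frac{482983}{96 \cdot 19096} = \left(- \frac{482983}{96}\right) \frac{1}{19096} = - \frac{482983}{1833216}$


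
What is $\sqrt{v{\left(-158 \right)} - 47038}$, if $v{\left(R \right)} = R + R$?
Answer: $i \sqrt{47354} \approx 217.61 i$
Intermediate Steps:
$v{\left(R \right)} = 2 R$
$\sqrt{v{\left(-158 \right)} - 47038} = \sqrt{2 \left(-158\right) - 47038} = \sqrt{-316 - 47038} = \sqrt{-47354} = i \sqrt{47354}$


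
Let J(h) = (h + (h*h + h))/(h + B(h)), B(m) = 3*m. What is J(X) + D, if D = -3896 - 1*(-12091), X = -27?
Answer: 32755/4 ≈ 8188.8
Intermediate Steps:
D = 8195 (D = -3896 + 12091 = 8195)
J(h) = (h² + 2*h)/(4*h) (J(h) = (h + (h*h + h))/(h + 3*h) = (h + (h² + h))/((4*h)) = (h + (h + h²))*(1/(4*h)) = (h² + 2*h)*(1/(4*h)) = (h² + 2*h)/(4*h))
J(X) + D = (½ + (¼)*(-27)) + 8195 = (½ - 27/4) + 8195 = -25/4 + 8195 = 32755/4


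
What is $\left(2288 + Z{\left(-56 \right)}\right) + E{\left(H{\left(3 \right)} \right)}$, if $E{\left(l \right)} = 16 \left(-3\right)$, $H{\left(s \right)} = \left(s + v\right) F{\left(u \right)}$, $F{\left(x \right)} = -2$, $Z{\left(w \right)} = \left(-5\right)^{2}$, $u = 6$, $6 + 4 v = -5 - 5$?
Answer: $2265$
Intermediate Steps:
$v = -4$ ($v = - \frac{3}{2} + \frac{-5 - 5}{4} = - \frac{3}{2} + \frac{1}{4} \left(-10\right) = - \frac{3}{2} - \frac{5}{2} = -4$)
$Z{\left(w \right)} = 25$
$H{\left(s \right)} = 8 - 2 s$ ($H{\left(s \right)} = \left(s - 4\right) \left(-2\right) = \left(-4 + s\right) \left(-2\right) = 8 - 2 s$)
$E{\left(l \right)} = -48$
$\left(2288 + Z{\left(-56 \right)}\right) + E{\left(H{\left(3 \right)} \right)} = \left(2288 + 25\right) - 48 = 2313 - 48 = 2265$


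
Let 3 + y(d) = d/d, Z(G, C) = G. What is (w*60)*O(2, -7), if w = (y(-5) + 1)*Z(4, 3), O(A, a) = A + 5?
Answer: -1680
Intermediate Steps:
y(d) = -2 (y(d) = -3 + d/d = -3 + 1 = -2)
O(A, a) = 5 + A
w = -4 (w = (-2 + 1)*4 = -1*4 = -4)
(w*60)*O(2, -7) = (-4*60)*(5 + 2) = -240*7 = -1680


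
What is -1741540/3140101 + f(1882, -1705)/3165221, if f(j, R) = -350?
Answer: -5513458015690/9939113627321 ≈ -0.55472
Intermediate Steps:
-1741540/3140101 + f(1882, -1705)/3165221 = -1741540/3140101 - 350/3165221 = -5513458015690/9939113627321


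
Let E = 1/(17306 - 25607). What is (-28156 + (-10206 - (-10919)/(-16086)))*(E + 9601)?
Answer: -24590868775196450/66764943 ≈ -3.6832e+8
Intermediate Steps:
E = -1/8301 (E = 1/(-8301) = -1/8301 ≈ -0.00012047)
(-28156 + (-10206 - (-10919)/(-16086)))*(E + 9601) = (-28156 + (-10206 - (-10919)/(-16086)))*(-1/8301 + 9601) = (-28156 + (-10206 - (-10919)*(-1)/16086))*(79697900/8301) = (-28156 + (-10206 - 1*10919/16086))*(79697900/8301) = (-28156 + (-10206 - 10919/16086))*(79697900/8301) = (-28156 - 164184635/16086)*(79697900/8301) = -617102051/16086*79697900/8301 = -24590868775196450/66764943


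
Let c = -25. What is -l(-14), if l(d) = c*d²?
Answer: 4900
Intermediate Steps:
l(d) = -25*d²
-l(-14) = -(-25)*(-14)² = -(-25)*196 = -1*(-4900) = 4900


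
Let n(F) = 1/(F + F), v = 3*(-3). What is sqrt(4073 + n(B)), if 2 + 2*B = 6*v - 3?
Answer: 11*sqrt(117174)/59 ≈ 63.820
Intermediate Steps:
v = -9
B = -59/2 (B = -1 + (6*(-9) - 3)/2 = -1 + (-54 - 3)/2 = -1 + (1/2)*(-57) = -1 - 57/2 = -59/2 ≈ -29.500)
n(F) = 1/(2*F)
sqrt(4073 + n(B)) = sqrt(4073 + 1/(2*(-59/2))) = sqrt(4073 + (1/2)*(-2/59)) = sqrt(4073 - 1/59) = sqrt(240306/59) = 11*sqrt(117174)/59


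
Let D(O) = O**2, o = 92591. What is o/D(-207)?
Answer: 92591/42849 ≈ 2.1609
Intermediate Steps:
o/D(-207) = 92591/((-207)**2) = 92591/42849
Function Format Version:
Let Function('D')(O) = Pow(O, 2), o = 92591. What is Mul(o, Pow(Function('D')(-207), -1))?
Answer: Rational(92591, 42849) ≈ 2.1609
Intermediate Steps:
Mul(o, Pow(Function('D')(-207), -1)) = Mul(92591, Pow(Pow(-207, 2), -1)) = Mul(92591, Pow(42849, -1)) = Mul(92591, Rational(1, 42849)) = Rational(92591, 42849)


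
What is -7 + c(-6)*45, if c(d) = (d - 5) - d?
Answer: -232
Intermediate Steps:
c(d) = -5 (c(d) = (-5 + d) - d = -5)
-7 + c(-6)*45 = -7 - 5*45 = -7 - 225 = -232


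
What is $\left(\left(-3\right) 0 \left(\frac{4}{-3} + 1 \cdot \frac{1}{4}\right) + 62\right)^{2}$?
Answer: $3844$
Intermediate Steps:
$\left(\left(-3\right) 0 \left(\frac{4}{-3} + 1 \cdot \frac{1}{4}\right) + 62\right)^{2} = \left(0 \left(4 \left(- \frac{1}{3}\right) + 1 \cdot \frac{1}{4}\right) + 62\right)^{2} = \left(0 \left(- \frac{4}{3} + \frac{1}{4}\right) + 62\right)^{2} = \left(0 \left(- \frac{13}{12}\right) + 62\right)^{2} = \left(0 + 62\right)^{2} = 62^{2} = 3844$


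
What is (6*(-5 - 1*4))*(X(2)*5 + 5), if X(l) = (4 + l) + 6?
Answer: -3510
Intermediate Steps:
X(l) = 10 + l
(6*(-5 - 1*4))*(X(2)*5 + 5) = (6*(-5 - 1*4))*((10 + 2)*5 + 5) = (6*(-5 - 4))*(12*5 + 5) = (6*(-9))*(60 + 5) = -54*65 = -3510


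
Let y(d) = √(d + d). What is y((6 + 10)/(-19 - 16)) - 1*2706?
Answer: -2706 + 4*I*√70/35 ≈ -2706.0 + 0.95618*I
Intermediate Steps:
y(d) = √2*√d (y(d) = √(2*d) = √2*√d)
y((6 + 10)/(-19 - 16)) - 1*2706 = √2*√((6 + 10)/(-19 - 16)) - 1*2706 = √2*√(16/(-35)) - 2706 = √2*√(16*(-1/35)) - 2706 = √2*√(-16/35) - 2706 = √2*(4*I*√35/35) - 2706 = 4*I*√70/35 - 2706 = -2706 + 4*I*√70/35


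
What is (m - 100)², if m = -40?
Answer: 19600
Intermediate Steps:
(m - 100)² = (-40 - 100)² = (-140)² = 19600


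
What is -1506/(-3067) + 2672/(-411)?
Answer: -7576058/1260537 ≈ -6.0102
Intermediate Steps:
-1506/(-3067) + 2672/(-411) = -1506*(-1/3067) + 2672*(-1/411) = 1506/3067 - 2672/411 = -7576058/1260537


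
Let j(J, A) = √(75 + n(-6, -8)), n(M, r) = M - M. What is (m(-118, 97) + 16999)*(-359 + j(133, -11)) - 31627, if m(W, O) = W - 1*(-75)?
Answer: -6118831 + 84780*√3 ≈ -5.9720e+6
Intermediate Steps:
n(M, r) = 0
j(J, A) = 5*√3 (j(J, A) = √(75 + 0) = √75 = 5*√3)
m(W, O) = 75 + W (m(W, O) = W + 75 = 75 + W)
(m(-118, 97) + 16999)*(-359 + j(133, -11)) - 31627 = ((75 - 118) + 16999)*(-359 + 5*√3) - 31627 = (-43 + 16999)*(-359 + 5*√3) - 31627 = 16956*(-359 + 5*√3) - 31627 = (-6087204 + 84780*√3) - 31627 = -6118831 + 84780*√3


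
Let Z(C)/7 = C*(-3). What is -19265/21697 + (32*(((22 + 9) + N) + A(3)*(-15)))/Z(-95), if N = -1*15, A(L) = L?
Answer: -58568491/43285515 ≈ -1.3531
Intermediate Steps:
N = -15
Z(C) = -21*C (Z(C) = 7*(C*(-3)) = 7*(-3*C) = -21*C)
-19265/21697 + (32*(((22 + 9) + N) + A(3)*(-15)))/Z(-95) = -19265/21697 + (32*(((22 + 9) - 15) + 3*(-15)))/((-21*(-95))) = -19265*1/21697 + (32*((31 - 15) - 45))/1995 = -19265/21697 + (32*(16 - 45))*(1/1995) = -19265/21697 + (32*(-29))*(1/1995) = -19265/21697 - 928*1/1995 = -19265/21697 - 928/1995 = -58568491/43285515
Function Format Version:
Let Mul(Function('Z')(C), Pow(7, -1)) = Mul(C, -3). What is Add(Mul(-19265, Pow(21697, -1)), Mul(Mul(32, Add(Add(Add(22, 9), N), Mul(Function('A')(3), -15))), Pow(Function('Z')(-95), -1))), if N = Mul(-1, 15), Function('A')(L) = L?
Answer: Rational(-58568491, 43285515) ≈ -1.3531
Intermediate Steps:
N = -15
Function('Z')(C) = Mul(-21, C) (Function('Z')(C) = Mul(7, Mul(C, -3)) = Mul(7, Mul(-3, C)) = Mul(-21, C))
Add(Mul(-19265, Pow(21697, -1)), Mul(Mul(32, Add(Add(Add(22, 9), N), Mul(Function('A')(3), -15))), Pow(Function('Z')(-95), -1))) = Add(Mul(-19265, Pow(21697, -1)), Mul(Mul(32, Add(Add(Add(22, 9), -15), Mul(3, -15))), Pow(Mul(-21, -95), -1))) = Add(Mul(-19265, Rational(1, 21697)), Mul(Mul(32, Add(Add(31, -15), -45)), Pow(1995, -1))) = Add(Rational(-19265, 21697), Mul(Mul(32, Add(16, -45)), Rational(1, 1995))) = Add(Rational(-19265, 21697), Mul(Mul(32, -29), Rational(1, 1995))) = Add(Rational(-19265, 21697), Mul(-928, Rational(1, 1995))) = Add(Rational(-19265, 21697), Rational(-928, 1995)) = Rational(-58568491, 43285515)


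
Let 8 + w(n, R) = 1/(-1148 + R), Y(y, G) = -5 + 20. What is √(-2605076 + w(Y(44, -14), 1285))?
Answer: I*√48894821459/137 ≈ 1614.0*I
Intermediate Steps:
Y(y, G) = 15
w(n, R) = -8 + 1/(-1148 + R)
√(-2605076 + w(Y(44, -14), 1285)) = √(-2605076 + (9185 - 8*1285)/(-1148 + 1285)) = √(-2605076 + (9185 - 10280)/137) = √(-2605076 + (1/137)*(-1095)) = √(-2605076 - 1095/137) = √(-356896507/137) = I*√48894821459/137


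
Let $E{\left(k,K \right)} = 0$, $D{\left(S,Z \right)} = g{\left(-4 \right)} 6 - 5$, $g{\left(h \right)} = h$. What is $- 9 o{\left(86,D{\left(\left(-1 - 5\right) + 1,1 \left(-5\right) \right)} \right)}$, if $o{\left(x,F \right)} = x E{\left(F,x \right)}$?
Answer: $0$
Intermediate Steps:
$D{\left(S,Z \right)} = -29$ ($D{\left(S,Z \right)} = \left(-4\right) 6 - 5 = -24 - 5 = -29$)
$o{\left(x,F \right)} = 0$ ($o{\left(x,F \right)} = x 0 = 0$)
$- 9 o{\left(86,D{\left(\left(-1 - 5\right) + 1,1 \left(-5\right) \right)} \right)} = \left(-9\right) 0 = 0$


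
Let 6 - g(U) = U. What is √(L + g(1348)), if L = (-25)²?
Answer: I*√717 ≈ 26.777*I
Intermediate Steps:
L = 625
g(U) = 6 - U
√(L + g(1348)) = √(625 + (6 - 1*1348)) = √(625 + (6 - 1348)) = √(625 - 1342) = √(-717) = I*√717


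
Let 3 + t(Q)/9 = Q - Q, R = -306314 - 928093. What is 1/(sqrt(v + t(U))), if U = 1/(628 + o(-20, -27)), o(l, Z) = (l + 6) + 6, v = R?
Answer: -I*sqrt(1234434)/1234434 ≈ -0.00090005*I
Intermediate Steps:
R = -1234407
v = -1234407
o(l, Z) = 12 + l (o(l, Z) = (6 + l) + 6 = 12 + l)
U = 1/620 (U = 1/(628 + (12 - 20)) = 1/(628 - 8) = 1/620 ≈ 0.0016129)
t(Q) = -27 (t(Q) = -27 + 9*(Q - Q) = -27 + 9*0 = -27 + 0 = -27)
1/(sqrt(v + t(U))) = 1/(sqrt(-1234407 - 27)) = 1/(sqrt(-1234434)) = 1/(I*sqrt(1234434)) = -I*sqrt(1234434)/1234434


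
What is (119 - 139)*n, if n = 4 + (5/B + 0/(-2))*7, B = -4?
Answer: 95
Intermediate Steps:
n = -19/4 (n = 4 + (5/(-4) + 0/(-2))*7 = 4 + (5*(-¼) + 0*(-½))*7 = 4 + (-5/4 + 0)*7 = 4 - 5/4*7 = 4 - 35/4 = -19/4 ≈ -4.7500)
(119 - 139)*n = (119 - 139)*(-19/4) = -20*(-19/4) = 95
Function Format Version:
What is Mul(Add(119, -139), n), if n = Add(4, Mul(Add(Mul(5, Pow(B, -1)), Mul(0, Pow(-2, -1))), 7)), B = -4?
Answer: 95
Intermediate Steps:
n = Rational(-19, 4) (n = Add(4, Mul(Add(Mul(5, Pow(-4, -1)), Mul(0, Pow(-2, -1))), 7)) = Add(4, Mul(Add(Mul(5, Rational(-1, 4)), Mul(0, Rational(-1, 2))), 7)) = Add(4, Mul(Add(Rational(-5, 4), 0), 7)) = Add(4, Mul(Rational(-5, 4), 7)) = Add(4, Rational(-35, 4)) = Rational(-19, 4) ≈ -4.7500)
Mul(Add(119, -139), n) = Mul(Add(119, -139), Rational(-19, 4)) = Mul(-20, Rational(-19, 4)) = 95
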